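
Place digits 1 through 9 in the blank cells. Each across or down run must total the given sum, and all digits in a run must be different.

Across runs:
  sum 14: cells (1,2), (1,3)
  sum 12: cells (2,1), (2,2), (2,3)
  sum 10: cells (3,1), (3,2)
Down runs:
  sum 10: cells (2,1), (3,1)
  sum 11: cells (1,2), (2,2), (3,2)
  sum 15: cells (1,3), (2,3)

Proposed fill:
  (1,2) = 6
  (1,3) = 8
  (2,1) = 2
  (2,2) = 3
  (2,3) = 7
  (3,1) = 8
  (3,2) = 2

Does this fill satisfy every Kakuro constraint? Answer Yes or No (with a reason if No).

Yes

Across: 6+8=14; 2+3+7=12; 8+2=10. Down: 2+8=10; 6+3+2=11; 8+7=15. No digit repeats within any run.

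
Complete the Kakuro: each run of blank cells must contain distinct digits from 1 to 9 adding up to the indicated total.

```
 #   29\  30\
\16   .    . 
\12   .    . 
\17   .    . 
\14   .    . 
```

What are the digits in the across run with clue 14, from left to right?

8 6

16 in 2 cells must be {7,9}; 17 in 2 cells must be {8,9}; 29 in 4 cells must be {5,7,8,9}.
Nothing is forced directly, so branch on R1C1, whose candidates are 7 or 9. If R1C1 = 9: that forces R1C2 = 7, R3C1 = 8, R3C2 = 9, R4C1 = 5, after which R4C2 would have to be in {9} for the 14 across but in {6,8} for the 30 down — contradiction. So R1C1 = 7.
R1C2 = 16 − 7 = 9 completes the 16 across.
Given what's placed, R3C2 must be 8 to fit the 17 across and 30 down.
R4C2 = 6: the only remaining digit allowed by both the 14 across and the 30 down.
R2C2 = 30 − 23 = 7 completes the 30 down.
R3C1 = 17 − 8 = 9 completes the 17 across.
R4C1 = 14 − 6 = 8 completes the 14 across.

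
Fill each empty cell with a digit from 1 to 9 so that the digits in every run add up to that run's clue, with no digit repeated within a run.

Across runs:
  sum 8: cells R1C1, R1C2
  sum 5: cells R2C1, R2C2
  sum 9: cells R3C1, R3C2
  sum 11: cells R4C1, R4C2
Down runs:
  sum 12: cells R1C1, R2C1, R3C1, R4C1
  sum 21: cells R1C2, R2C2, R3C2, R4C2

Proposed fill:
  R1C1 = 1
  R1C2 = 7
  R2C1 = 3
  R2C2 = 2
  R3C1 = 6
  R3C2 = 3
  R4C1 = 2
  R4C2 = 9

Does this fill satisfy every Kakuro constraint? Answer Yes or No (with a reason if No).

Across: 1+7=8; 3+2=5; 6+3=9; 2+9=11. Down: 1+3+6+2=12; 7+2+3+9=21. No digit repeats within any run.

Yes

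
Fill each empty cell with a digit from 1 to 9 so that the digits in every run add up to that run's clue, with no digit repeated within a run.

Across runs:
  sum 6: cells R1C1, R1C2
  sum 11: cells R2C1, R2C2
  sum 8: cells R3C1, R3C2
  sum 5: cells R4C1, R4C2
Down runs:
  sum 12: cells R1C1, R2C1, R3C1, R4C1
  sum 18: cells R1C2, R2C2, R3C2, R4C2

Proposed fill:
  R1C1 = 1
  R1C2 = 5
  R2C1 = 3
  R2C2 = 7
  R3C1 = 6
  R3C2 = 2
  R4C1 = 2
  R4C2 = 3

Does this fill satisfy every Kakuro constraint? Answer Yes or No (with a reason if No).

No — the down run R1C2–R4C2 sums to 17, not 18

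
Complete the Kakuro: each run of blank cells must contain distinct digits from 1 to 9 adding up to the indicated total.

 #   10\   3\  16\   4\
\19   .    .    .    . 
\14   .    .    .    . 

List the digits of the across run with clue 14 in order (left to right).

3 in 2 cells must be {1,2}; 16 in 2 cells must be {7,9}; 4 in 2 cells must be {1,3}.
Only 7 fits R2C3 under both its across sum 14 and down sum 16.
Given what's placed, R2C4 must be 1 to fit the 14 across and 4 down.
R1C3 = 16 − 7 = 9 completes the 16 down.
R1C4 = 4 − 1 = 3 completes the 4 down.
R2C2 = 2: the only remaining digit allowed by both the 14 across and the 3 down.
R1C2 = 3 − 2 = 1 completes the 3 down.
R2C1 = 14 − 10 = 4 completes the 14 across.

4 2 7 1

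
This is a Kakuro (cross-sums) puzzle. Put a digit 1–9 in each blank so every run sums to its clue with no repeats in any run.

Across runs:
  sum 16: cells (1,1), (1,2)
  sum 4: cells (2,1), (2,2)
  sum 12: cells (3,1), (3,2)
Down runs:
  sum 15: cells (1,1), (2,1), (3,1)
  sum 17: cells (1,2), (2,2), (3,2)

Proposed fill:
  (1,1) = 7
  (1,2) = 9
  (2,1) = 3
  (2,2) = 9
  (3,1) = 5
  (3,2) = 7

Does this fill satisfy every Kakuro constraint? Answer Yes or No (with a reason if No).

No — the across run (2,1)–(2,2) sums to 12, not 4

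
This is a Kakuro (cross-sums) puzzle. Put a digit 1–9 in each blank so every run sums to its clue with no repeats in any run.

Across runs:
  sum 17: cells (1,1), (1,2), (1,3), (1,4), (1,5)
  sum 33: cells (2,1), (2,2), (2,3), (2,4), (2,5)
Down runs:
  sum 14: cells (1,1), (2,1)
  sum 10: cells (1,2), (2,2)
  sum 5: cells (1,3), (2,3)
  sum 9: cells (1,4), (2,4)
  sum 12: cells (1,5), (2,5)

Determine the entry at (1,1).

6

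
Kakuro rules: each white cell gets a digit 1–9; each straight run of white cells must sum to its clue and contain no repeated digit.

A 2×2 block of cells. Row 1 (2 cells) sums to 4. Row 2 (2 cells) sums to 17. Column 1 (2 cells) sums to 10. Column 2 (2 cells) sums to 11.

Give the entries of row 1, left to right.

1 3

4 in 2 cells must be {1,3}; 17 in 2 cells must be {8,9}.
The 4 across and the 11 down share only 3, so (1,2) = 3.
(2,2) = 11 − 3 = 8 completes the 11 down.
(1,1) = 4 − 3 = 1 completes the 4 across.
(2,1) = 17 − 8 = 9 completes the 17 across.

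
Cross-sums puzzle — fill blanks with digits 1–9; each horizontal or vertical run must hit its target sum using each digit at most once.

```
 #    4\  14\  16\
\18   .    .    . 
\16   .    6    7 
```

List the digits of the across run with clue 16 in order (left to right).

3 6 7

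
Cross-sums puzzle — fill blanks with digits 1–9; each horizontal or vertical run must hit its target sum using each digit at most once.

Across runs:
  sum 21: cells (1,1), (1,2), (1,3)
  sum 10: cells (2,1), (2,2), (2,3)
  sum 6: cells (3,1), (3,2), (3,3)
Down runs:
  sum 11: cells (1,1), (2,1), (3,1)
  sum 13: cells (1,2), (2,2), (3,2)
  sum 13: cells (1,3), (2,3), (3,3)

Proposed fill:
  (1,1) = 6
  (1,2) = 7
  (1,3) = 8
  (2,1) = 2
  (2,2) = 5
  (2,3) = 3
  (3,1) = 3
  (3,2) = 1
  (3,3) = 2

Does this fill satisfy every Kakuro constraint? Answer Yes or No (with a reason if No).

Yes

Across: 6+7+8=21; 2+5+3=10; 3+1+2=6. Down: 6+2+3=11; 7+5+1=13; 8+3+2=13. No digit repeats within any run.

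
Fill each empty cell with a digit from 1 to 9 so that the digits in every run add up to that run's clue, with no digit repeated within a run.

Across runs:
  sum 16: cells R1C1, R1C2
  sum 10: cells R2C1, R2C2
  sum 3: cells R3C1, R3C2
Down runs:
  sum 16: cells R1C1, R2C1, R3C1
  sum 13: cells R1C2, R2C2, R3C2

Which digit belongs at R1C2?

7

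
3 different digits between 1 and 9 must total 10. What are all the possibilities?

{1,2,7}; {1,3,6}; {1,4,5}; {2,3,5}

3 distinct digits from 1–9 sum between 6 and 24.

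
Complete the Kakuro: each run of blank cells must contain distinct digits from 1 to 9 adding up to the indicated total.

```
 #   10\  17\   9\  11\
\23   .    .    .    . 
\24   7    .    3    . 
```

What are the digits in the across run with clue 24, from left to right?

7 8 3 6

17 in 2 cells must be {8,9}.
R1C1 = 10 − 7 = 3 completes the 10 down.
R1C3 = 9 − 3 = 6 completes the 9 down.
Given what's placed, R1C2 must be 9 to fit the 23 across and 17 down.
R1C4 = 23 − 18 = 5 completes the 23 across.
R2C2 = 17 − 9 = 8 completes the 17 down.
R2C4 = 24 − 18 = 6 completes the 24 across.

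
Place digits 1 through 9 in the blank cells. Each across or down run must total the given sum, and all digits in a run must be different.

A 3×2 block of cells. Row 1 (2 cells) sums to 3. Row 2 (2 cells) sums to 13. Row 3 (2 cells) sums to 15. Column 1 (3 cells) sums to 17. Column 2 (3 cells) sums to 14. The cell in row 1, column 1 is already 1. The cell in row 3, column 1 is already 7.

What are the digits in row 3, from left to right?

7, 8

3 in 2 cells must be {1,2}.
(1,2) = 3 − 1 = 2 completes the 3 across.
(2,1) = 17 − 8 = 9 completes the 17 down.
(2,2) = 13 − 9 = 4 completes the 13 across.
(3,2) = 15 − 7 = 8 completes the 15 across.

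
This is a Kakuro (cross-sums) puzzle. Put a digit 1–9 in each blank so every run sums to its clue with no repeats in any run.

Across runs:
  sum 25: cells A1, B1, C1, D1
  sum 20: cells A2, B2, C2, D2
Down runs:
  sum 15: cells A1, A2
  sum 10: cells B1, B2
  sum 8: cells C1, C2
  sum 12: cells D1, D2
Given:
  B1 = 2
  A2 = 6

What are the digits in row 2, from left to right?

A1 = 15 − 6 = 9 completes the 15 down.
C1 = 6: the only remaining digit allowed by both the 25 across and the 8 down.
D1 = 25 − 17 = 8 completes the 25 across.
B2 = 10 − 2 = 8 completes the 10 down.
C2 = 8 − 6 = 2 completes the 8 down.
D2 = 20 − 16 = 4 completes the 20 across.

6 8 2 4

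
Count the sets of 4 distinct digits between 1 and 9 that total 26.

4 distinct digits from 1–9 sum between 10 and 30.
Enumerating: {2,7,8,9}, {3,6,8,9}, {4,5,8,9}, {4,6,7,9}, {5,6,7,8}.

5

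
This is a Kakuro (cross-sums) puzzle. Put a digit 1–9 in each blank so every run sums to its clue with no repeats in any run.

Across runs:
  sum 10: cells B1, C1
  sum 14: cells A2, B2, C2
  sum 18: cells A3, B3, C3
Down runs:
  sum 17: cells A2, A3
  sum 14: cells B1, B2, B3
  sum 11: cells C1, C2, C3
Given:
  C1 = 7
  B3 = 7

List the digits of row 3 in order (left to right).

8 7 3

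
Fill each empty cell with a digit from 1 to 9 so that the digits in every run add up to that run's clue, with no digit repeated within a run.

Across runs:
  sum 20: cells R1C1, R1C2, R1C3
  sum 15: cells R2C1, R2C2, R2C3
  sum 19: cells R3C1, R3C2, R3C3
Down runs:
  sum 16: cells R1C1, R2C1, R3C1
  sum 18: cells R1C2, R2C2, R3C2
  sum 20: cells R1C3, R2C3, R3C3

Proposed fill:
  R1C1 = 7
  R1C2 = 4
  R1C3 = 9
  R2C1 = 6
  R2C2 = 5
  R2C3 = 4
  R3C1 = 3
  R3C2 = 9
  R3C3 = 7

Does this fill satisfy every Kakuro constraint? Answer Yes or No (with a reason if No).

Yes

Across: 7+4+9=20; 6+5+4=15; 3+9+7=19. Down: 7+6+3=16; 4+5+9=18; 9+4+7=20. No digit repeats within any run.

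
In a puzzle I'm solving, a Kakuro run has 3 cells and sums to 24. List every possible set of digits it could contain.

3 distinct digits from 1–9 sum between 6 and 24.
Only one set works: {7,8,9}.

{7,8,9}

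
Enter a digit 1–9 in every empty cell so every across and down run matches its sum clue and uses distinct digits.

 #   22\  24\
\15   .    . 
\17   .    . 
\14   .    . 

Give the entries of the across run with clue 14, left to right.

17 in 2 cells must be {8,9}; 24 in 3 cells must be {7,8,9}.
Nothing is forced directly, so branch on R2C1, whose candidates are 8 or 9. If R2C1 = 8: that forces R1C1 = 9, after which R1C2 would have to be in {6} for the 15 across but in {7,8,9} for the 24 down — contradiction. So R2C1 = 9.
R2C2 = 17 − 9 = 8 completes the 17 across.
Given what's placed, R3C2 must be 9 to fit the 14 across and 24 down.
R1C2 = 24 − 17 = 7 completes the 24 down.
R3C1 = 14 − 9 = 5 completes the 14 across.
R1C1 = 15 − 7 = 8 completes the 15 across.

5 9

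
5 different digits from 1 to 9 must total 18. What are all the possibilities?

{1,2,3,4,8}; {1,2,3,5,7}; {1,2,4,5,6}

5 distinct digits from 1–9 sum between 15 and 35.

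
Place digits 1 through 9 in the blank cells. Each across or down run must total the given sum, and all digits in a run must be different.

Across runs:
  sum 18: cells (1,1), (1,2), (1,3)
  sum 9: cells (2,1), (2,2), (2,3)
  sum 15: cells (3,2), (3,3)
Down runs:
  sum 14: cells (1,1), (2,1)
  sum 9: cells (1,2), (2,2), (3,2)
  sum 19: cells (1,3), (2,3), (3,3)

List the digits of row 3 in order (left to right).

6, 9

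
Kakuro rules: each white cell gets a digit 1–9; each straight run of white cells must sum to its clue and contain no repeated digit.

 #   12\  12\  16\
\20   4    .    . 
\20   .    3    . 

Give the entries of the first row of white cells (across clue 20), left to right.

4, 9, 7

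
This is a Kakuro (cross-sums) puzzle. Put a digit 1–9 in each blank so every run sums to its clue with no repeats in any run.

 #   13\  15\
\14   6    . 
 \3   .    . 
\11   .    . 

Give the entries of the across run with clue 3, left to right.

3 in 2 cells must be {1,2}.
R1C2 = 14 − 6 = 8 completes the 14 across.
R2C1 = 2: the only remaining digit allowed by both the 3 across and the 13 down.
R2C2 = 3 − 2 = 1 completes the 3 across.
R3C1 = 13 − 8 = 5 completes the 13 down.
R3C2 = 11 − 5 = 6 completes the 11 across.

2 1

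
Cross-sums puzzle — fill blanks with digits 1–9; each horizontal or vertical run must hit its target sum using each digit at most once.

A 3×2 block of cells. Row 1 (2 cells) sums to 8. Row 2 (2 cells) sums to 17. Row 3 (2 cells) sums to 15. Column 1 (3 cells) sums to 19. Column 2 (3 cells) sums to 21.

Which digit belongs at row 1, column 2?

6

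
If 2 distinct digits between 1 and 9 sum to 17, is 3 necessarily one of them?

No

The only way to make 17 from 2 distinct digits is {8,9}, which does not contain 3.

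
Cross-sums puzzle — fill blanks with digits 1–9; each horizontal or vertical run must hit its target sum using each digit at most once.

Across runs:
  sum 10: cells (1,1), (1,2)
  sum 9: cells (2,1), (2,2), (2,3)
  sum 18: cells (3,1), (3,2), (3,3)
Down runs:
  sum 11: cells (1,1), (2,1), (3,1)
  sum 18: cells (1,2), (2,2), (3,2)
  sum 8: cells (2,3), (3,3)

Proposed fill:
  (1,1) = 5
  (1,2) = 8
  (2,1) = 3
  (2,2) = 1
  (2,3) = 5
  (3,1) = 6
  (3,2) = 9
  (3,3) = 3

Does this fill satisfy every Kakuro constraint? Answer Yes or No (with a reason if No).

No — the across run (1,1)–(1,2) sums to 13, not 10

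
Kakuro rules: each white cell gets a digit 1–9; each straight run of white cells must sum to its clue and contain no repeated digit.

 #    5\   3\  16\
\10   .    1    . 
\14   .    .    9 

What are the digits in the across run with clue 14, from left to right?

3 2 9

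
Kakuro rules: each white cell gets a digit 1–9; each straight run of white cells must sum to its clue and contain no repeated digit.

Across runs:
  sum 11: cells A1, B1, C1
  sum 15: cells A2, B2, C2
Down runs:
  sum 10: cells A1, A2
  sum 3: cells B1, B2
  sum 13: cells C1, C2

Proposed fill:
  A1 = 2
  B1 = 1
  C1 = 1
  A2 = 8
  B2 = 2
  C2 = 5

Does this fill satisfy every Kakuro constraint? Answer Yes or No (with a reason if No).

No — the across run A1–C1 sums to 4, not 11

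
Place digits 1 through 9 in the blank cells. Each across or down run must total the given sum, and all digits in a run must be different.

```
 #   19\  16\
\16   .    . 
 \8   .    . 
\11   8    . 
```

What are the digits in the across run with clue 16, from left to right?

9 7

16 in 2 cells must be {7,9}.
R3C2 = 11 − 8 = 3 completes the 11 across.
Nothing is forced directly, so branch on R1C1, whose candidates are 7 or 9. If R1C1 = 7: that forces R1C2 = 9, after which R2C1 would have to be in {1,2,3,5,6,7} for the 8 across but in {4} for the 19 down — contradiction. So R1C1 = 9.
R1C2 = 16 − 9 = 7 completes the 16 across.
R2C1 = 19 − 17 = 2 completes the 19 down.
R2C2 = 8 − 2 = 6 completes the 8 across.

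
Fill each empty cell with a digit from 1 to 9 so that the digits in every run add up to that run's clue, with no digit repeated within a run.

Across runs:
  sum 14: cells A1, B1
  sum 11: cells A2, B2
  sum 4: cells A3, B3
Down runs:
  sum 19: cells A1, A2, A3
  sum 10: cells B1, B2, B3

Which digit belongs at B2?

4 in 2 cells must be {1,3}.
The 4 across and the 19 down share only 3, so A3 = 3.
B3 = 4 − 3 = 1 completes the 4 across.
Given what's placed, A1 must be 9 to fit the 14 across and 19 down.
B1 = 14 − 9 = 5 completes the 14 across.
A2 = 19 − 12 = 7 completes the 19 down.
B2 = 11 − 7 = 4 completes the 11 across.

4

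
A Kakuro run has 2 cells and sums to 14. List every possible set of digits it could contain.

{5,9}; {6,8}

2 distinct digits from 1–9 sum between 3 and 17.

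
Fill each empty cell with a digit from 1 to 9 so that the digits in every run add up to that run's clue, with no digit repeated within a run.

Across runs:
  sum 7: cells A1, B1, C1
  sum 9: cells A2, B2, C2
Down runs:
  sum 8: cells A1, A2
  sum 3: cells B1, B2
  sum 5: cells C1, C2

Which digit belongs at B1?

1

7 in 3 cells must be {1,2,4}; 3 in 2 cells must be {1,2}.
Nothing is forced directly, so branch on A1, whose candidates are 1 or 2. If A1 = 1: that forces B1 = 2, C1 = 4, after which A2 would have to be in {1,2,3,4,5,6} for the 9 across but in {7} for the 8 down — contradiction. So A1 = 2.
Given what's placed, B1 must be 1 to fit the 7 across and 3 down.
C1 = 7 − 3 = 4 completes the 7 across.
A2 = 8 − 2 = 6 completes the 8 down.
B2 = 3 − 1 = 2 completes the 3 down.
C2 = 9 − 8 = 1 completes the 9 across.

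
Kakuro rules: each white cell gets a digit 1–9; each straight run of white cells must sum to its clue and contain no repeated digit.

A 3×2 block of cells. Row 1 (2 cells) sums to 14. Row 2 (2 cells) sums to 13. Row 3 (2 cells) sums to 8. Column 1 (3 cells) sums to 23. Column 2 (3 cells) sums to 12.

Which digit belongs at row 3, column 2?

23 in 3 cells must be {6,8,9}.
The 8 across and the 23 down share only 6, so (3,1) = 6.
(3,2) = 8 − 6 = 2 completes the 8 across.
Nothing is forced directly, so branch on (1,1), whose candidates are 8 or 9. If (1,1) = 9: then (1,2) would have to be in {5} for the 14 across but in {1,3,4,6,7,9} for the 12 down — contradiction. So (1,1) = 8.
(1,2) = 14 − 8 = 6 completes the 14 across.
(2,1) = 23 − 14 = 9 completes the 23 down.
(2,2) = 13 − 9 = 4 completes the 13 across.

2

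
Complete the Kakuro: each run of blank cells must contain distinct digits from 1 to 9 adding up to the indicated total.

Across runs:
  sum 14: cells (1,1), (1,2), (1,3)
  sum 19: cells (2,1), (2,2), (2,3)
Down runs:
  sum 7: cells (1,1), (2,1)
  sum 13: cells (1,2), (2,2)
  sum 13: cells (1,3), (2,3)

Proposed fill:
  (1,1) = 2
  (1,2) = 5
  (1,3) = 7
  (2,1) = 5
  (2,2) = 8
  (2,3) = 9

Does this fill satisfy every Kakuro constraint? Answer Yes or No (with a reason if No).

No — the down run (1,3)–(2,3) sums to 16, not 13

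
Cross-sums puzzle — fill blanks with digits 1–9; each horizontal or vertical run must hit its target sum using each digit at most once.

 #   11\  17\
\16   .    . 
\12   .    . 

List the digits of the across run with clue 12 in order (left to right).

16 in 2 cells must be {7,9}; 17 in 2 cells must be {8,9}.
The 16 across and the 17 down share only 9, so R1C2 = 9.
R2C2 = 17 − 9 = 8 completes the 17 down.
R1C1 = 16 − 9 = 7 completes the 16 across.
R2C1 = 12 − 8 = 4 completes the 12 across.

4 8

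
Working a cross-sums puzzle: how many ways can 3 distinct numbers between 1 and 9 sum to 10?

3 distinct digits from 1–9 sum between 6 and 24.
Enumerating: {1,2,7}, {1,3,6}, {1,4,5}, {2,3,5}.

4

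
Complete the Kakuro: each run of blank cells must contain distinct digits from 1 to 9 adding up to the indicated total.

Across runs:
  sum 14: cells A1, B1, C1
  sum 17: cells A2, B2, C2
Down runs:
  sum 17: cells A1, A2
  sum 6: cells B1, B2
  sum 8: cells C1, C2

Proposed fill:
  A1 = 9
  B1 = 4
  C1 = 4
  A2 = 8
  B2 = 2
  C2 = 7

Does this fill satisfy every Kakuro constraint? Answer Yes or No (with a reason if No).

No — the across run A1–C1 sums to 17, not 14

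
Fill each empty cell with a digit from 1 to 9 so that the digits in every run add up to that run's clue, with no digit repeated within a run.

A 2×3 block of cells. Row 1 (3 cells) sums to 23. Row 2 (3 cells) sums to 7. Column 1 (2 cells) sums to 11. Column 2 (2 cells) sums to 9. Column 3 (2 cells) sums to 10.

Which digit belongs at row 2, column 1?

23 in 3 cells must be {6,8,9}; 7 in 3 cells must be {1,2,4}.
Nothing is forced directly, so branch on (1,2), whose candidates are 6 or 8. If (1,2) = 6: then (2,2) would have to be in {1,2,4} for the 7 across but in {3} for the 9 down — contradiction. So (1,2) = 8.
(2,2) = 9 − 8 = 1 completes the 9 down.
Nothing is forced directly, so branch on (2,1), whose candidates are 2 or 4. If (2,1) = 4: then (1,1) would have to be in {6,9} for the 23 across but in {7} for the 11 down — contradiction. So (2,1) = 2.
(1,1) = 11 − 2 = 9 completes the 11 down.
(1,3) = 23 − 17 = 6 completes the 23 across.
(2,3) = 7 − 3 = 4 completes the 7 across.

2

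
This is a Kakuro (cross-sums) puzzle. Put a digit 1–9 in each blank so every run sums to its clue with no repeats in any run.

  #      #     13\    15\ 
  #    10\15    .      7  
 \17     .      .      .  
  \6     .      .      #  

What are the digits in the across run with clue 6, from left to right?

4, 2

R1C2 = 15 − 7 = 8 completes the 15 across.
R2C3 = 15 − 7 = 8 completes the 15 down.
Nothing is forced directly, so branch on R3C1, whose candidates are 1 or 2 or 4. If R3C1 = 1: then R2C1 would have to be in {2,3,4,5,6,7} for the 17 across but in {9} for the 10 down — contradiction. If R3C1 = 2: then R2C1 would have to be in {2,3,4,5,6,7} for the 17 across but in {8} for the 10 down — contradiction. So R3C1 = 4.
R2C1 = 10 − 4 = 6 completes the 10 down.
R2C2 = 17 − 14 = 3 completes the 17 across.
R3C2 = 6 − 4 = 2 completes the 6 across.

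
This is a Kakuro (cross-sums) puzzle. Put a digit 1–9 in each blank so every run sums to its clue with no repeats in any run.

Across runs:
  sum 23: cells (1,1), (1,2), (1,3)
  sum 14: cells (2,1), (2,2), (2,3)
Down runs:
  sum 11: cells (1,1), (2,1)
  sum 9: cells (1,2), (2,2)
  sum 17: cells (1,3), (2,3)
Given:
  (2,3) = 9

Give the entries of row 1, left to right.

9 6 8

23 in 3 cells must be {6,8,9}; 17 in 2 cells must be {8,9}.
(1,3) = 17 − 9 = 8 completes the 17 down.
(1,2) = 6: the only remaining digit allowed by both the 23 across and the 9 down.
(2,2) = 9 − 6 = 3 completes the 9 down.
(1,1) = 23 − 14 = 9 completes the 23 across.
(2,1) = 14 − 12 = 2 completes the 14 across.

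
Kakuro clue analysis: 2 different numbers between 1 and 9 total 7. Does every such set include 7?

Counterexample: {1,6} sums to 7 without using 7.

No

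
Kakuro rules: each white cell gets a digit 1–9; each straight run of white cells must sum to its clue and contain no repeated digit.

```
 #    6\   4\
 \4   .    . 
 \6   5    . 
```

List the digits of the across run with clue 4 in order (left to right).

4 in 2 cells must be {1,3}.
R1C1 = 6 − 5 = 1 completes the 6 down.
R1C2 = 4 − 1 = 3 completes the 4 across.
R2C2 = 6 − 5 = 1 completes the 6 across.

1 3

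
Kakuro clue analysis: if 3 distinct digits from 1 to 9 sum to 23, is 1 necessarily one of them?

No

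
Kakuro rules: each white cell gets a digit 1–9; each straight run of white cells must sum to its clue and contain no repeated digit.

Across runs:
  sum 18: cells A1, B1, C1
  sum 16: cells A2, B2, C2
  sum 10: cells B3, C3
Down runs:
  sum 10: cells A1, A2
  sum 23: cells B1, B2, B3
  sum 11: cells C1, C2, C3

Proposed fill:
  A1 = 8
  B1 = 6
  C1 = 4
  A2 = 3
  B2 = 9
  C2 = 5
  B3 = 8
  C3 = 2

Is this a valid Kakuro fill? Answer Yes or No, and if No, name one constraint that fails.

No — the across run A2–C2 sums to 17, not 16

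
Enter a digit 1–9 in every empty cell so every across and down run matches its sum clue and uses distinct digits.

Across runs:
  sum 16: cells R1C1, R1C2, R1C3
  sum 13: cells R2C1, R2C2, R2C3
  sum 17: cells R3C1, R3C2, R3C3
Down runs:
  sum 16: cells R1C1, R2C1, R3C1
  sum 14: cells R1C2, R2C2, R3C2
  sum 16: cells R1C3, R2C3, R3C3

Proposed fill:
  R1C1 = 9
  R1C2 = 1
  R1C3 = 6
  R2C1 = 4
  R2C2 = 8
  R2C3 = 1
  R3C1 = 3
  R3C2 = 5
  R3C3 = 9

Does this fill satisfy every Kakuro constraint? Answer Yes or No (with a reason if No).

Yes

Across: 9+1+6=16; 4+8+1=13; 3+5+9=17. Down: 9+4+3=16; 1+8+5=14; 6+1+9=16. No digit repeats within any run.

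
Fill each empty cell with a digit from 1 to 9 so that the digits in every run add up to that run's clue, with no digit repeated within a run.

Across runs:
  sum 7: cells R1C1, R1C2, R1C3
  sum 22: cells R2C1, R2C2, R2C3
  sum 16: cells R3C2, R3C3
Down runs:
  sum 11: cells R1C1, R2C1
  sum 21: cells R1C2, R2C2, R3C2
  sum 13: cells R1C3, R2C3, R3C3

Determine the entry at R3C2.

7 in 3 cells must be {1,2,4}; 16 in 2 cells must be {7,9}.
Only 4 fits R1C2 under both its across sum 7 and down sum 21.
Given what's placed, R3C2 must be 9 to fit the 16 across and 21 down.

9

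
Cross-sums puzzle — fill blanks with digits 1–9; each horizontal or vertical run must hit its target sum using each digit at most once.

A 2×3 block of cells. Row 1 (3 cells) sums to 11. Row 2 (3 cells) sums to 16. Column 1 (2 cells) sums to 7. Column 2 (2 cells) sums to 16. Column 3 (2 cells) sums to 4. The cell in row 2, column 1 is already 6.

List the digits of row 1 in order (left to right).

1 7 3

16 in 2 cells must be {7,9}; 4 in 2 cells must be {1,3}.
(1,1) = 7 − 6 = 1 completes the 7 down.
Given what's placed, (1,2) must be 7 to fit the 11 across and 16 down.
(1,3) = 11 − 8 = 3 completes the 11 across.
(2,2) = 16 − 7 = 9 completes the 16 down.
(2,3) = 16 − 15 = 1 completes the 16 across.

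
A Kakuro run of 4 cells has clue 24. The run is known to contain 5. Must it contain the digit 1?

No

Counterexample: {2,5,8,9} sums to 24 under that restriction without using 1.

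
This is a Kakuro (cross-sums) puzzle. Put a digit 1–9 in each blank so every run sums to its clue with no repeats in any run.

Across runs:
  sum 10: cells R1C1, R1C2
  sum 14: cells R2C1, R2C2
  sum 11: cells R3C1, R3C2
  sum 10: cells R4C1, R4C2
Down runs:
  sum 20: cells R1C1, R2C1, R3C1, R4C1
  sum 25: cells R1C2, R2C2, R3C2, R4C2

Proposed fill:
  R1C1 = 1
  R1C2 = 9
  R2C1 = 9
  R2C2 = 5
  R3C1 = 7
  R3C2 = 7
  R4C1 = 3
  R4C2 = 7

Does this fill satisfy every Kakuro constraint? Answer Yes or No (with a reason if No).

No — the down run R1C2–R4C2 sums to 28, not 25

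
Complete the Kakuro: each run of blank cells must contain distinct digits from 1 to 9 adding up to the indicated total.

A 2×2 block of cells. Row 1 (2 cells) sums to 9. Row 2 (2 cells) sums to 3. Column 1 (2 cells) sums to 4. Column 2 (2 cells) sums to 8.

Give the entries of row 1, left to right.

3 6

3 in 2 cells must be {1,2}; 4 in 2 cells must be {1,3}.
The 3 across and the 4 down share only 1, so (2,1) = 1.
(2,2) = 3 − 1 = 2 completes the 3 across.
(1,1) = 4 − 1 = 3 completes the 4 down.
(1,2) = 9 − 3 = 6 completes the 9 across.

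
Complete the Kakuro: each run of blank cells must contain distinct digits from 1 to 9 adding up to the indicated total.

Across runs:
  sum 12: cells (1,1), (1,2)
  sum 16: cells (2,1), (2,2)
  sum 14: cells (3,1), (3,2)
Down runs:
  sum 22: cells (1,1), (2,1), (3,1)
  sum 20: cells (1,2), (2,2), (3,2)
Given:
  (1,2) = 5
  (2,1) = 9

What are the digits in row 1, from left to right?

7 5

16 in 2 cells must be {7,9}.
(1,1) = 12 − 5 = 7 completes the 12 across.
(2,2) = 16 − 9 = 7 completes the 16 across.
(3,1) = 22 − 16 = 6 completes the 22 down.
(3,2) = 14 − 6 = 8 completes the 14 across.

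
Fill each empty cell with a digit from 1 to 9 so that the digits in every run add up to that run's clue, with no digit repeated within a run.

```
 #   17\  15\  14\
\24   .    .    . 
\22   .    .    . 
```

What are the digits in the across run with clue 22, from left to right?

24 in 3 cells must be {7,8,9}; 17 in 2 cells must be {8,9}.
Nothing is forced directly, so branch on R1C1, whose candidates are 8 or 9. If R1C1 = 9: that forces R1C3 = 8, R2C1 = 8, R2C2 = 9, after which R2C3 would have to be in {5} for the 22 across but in {6} for the 14 down — contradiction. So R1C1 = 8.
Given what's placed, R1C3 must be 9 to fit the 24 across and 14 down.
R2C1 = 17 − 8 = 9 completes the 17 down.
R2C3 = 14 − 9 = 5 completes the 14 down.
R1C2 = 24 − 17 = 7 completes the 24 across.
R2C2 = 22 − 14 = 8 completes the 22 across.

9 8 5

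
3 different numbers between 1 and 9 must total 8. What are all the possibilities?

3 distinct digits from 1–9 sum between 6 and 24.

{1,2,5}; {1,3,4}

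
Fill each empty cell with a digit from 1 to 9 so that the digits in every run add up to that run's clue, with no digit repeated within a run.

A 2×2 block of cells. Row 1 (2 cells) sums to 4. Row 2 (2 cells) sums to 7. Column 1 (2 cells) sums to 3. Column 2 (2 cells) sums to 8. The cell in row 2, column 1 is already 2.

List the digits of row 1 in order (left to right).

1 3

4 in 2 cells must be {1,3}; 3 in 2 cells must be {1,2}.
(1,1) = 3 − 2 = 1 completes the 3 down.
(1,2) = 4 − 1 = 3 completes the 4 across.
(2,2) = 7 − 2 = 5 completes the 7 across.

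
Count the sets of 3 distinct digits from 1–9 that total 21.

3 distinct digits from 1–9 sum between 6 and 24.
Enumerating: {4,8,9}, {5,7,9}, {6,7,8}.

3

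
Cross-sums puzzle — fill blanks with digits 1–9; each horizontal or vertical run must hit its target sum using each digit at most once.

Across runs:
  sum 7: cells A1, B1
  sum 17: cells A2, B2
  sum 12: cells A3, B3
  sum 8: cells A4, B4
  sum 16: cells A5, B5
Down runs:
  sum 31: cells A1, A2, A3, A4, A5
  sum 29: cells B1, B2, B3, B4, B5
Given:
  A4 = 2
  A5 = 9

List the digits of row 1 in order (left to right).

5 2

17 in 2 cells must be {8,9}; 16 in 2 cells must be {7,9}.
Given what's placed, A1 must be 5 to fit the 7 across and 31 down.
B1 = 7 − 5 = 2 completes the 7 across.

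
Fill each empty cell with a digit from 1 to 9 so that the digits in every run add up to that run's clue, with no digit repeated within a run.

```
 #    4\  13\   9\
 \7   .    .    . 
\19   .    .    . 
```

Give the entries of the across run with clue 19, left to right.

3, 9, 7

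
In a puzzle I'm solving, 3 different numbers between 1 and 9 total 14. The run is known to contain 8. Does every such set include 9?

Counterexample: {1,5,8} sums to 14 under that restriction without using 9.

No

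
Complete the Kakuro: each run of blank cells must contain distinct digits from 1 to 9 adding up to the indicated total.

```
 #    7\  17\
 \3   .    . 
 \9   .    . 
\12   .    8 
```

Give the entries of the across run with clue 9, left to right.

3 in 2 cells must be {1,2}; 7 in 3 cells must be {1,2,4}.
Given what's placed, R1C2 must be 2 to fit the 3 across and 17 down.
R2C2 = 17 − 10 = 7 completes the 17 down.
R3C1 = 12 − 8 = 4 completes the 12 across.
R1C1 = 3 − 2 = 1 completes the 3 across.
R2C1 = 9 − 7 = 2 completes the 9 across.

2, 7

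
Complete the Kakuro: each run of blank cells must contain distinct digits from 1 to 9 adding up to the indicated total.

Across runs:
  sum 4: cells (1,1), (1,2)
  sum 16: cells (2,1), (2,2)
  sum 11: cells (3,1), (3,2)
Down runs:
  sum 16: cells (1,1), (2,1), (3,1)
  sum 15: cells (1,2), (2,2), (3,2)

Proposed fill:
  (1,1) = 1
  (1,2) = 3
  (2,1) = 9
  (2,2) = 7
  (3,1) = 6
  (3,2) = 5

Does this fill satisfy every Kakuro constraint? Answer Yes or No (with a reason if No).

Across: 1+3=4; 9+7=16; 6+5=11. Down: 1+9+6=16; 3+7+5=15. No digit repeats within any run.

Yes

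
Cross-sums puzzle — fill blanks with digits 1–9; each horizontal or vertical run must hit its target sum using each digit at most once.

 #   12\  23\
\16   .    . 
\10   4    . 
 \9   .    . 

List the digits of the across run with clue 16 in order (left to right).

7 9

16 in 2 cells must be {7,9}; 23 in 3 cells must be {6,8,9}.
Given what's placed, R1C1 must be 7 to fit the 16 across and 12 down.
R1C2 = 16 − 7 = 9 completes the 16 across.
R2C2 = 10 − 4 = 6 completes the 10 across.
R3C1 = 12 − 11 = 1 completes the 12 down.
R3C2 = 9 − 1 = 8 completes the 9 across.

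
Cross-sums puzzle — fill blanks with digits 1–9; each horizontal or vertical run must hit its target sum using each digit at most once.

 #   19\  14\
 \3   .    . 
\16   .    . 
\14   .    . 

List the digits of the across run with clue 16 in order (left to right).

9 7

3 in 2 cells must be {1,2}; 16 in 2 cells must be {7,9}.
The 3 across and the 19 down share only 2, so R1C1 = 2.
R1C2 = 3 − 2 = 1 completes the 3 across.
Given what's placed, R2C1 must be 9 to fit the 16 across and 19 down.
R2C2 = 16 − 9 = 7 completes the 16 across.
R3C1 = 19 − 11 = 8 completes the 19 down.
R3C2 = 14 − 8 = 6 completes the 14 across.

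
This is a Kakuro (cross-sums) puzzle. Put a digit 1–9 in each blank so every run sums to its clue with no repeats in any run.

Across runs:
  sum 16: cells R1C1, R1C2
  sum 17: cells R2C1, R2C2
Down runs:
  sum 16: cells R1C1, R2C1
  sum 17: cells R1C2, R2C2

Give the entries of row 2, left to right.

9, 8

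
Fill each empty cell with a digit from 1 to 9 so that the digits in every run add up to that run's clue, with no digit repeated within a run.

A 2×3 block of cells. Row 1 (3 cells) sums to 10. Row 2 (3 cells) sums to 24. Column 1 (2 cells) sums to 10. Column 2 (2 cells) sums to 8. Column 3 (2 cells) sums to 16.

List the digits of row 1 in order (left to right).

24 in 3 cells must be {7,8,9}; 16 in 2 cells must be {7,9}.
The 10 across and the 16 down share only 7, so (1,3) = 7.
The 24 across and the 8 down share only 7, so (2,2) = 7.
(2,3) = 16 − 7 = 9 completes the 16 down.
(1,2) = 8 − 7 = 1 completes the 8 down.
(2,1) = 24 − 16 = 8 completes the 24 across.
(1,1) = 10 − 8 = 2 completes the 10 across.

2, 1, 7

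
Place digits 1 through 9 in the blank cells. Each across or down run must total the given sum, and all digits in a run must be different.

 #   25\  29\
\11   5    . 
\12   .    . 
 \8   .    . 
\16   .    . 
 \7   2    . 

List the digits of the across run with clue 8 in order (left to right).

16 in 2 cells must be {7,9}.
R1C2 = 11 − 5 = 6 completes the 11 across.
R5C2 = 7 − 2 = 5 completes the 7 across.
Nothing is forced directly, so branch on R4C1, whose candidates are 7 or 9. If R4C1 = 7: that forces R3C1 = 3, after which R3C2 would have to be in {5} for the 8 across but in {1,2,3,7,8,9} for the 29 down — contradiction. So R4C1 = 9.
R4C2 = 16 − 9 = 7 completes the 16 across.
Nothing is forced directly, so branch on R2C1, whose candidates are 3 or 8. If R2C1 = 8: then R2C2 would have to be in {4} for the 12 across but in {2,3,8,9} for the 29 down — contradiction. So R2C1 = 3.
R2C2 = 12 − 3 = 9 completes the 12 across.
R3C1 = 25 − 19 = 6 completes the 25 down.
R3C2 = 8 − 6 = 2 completes the 8 across.

6, 2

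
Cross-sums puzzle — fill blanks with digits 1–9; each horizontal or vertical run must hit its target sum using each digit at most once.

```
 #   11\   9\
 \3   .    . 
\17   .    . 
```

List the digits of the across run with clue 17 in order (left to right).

3 in 2 cells must be {1,2}; 17 in 2 cells must be {8,9}.
The 3 across and the 11 down share only 2, so R1C1 = 2.
R1C2 = 3 − 2 = 1 completes the 3 across.
R2C1 = 11 − 2 = 9 completes the 11 down.
R2C2 = 17 − 9 = 8 completes the 17 across.

9 8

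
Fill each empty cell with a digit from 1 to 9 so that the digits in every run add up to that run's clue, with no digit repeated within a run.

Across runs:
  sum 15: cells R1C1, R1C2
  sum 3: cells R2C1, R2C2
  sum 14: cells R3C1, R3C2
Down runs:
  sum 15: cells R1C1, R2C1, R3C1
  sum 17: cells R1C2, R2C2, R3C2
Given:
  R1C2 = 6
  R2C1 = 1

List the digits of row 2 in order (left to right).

1 2

3 in 2 cells must be {1,2}.
R1C1 = 15 − 6 = 9 completes the 15 across.
R2C2 = 3 − 1 = 2 completes the 3 across.
R3C1 = 15 − 10 = 5 completes the 15 down.
R3C2 = 14 − 5 = 9 completes the 14 across.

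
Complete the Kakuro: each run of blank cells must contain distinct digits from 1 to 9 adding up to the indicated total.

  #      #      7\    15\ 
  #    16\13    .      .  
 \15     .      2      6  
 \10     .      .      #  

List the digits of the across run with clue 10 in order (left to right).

9 1

16 in 2 cells must be {7,9}; 7 in 3 cells must be {1,2,4}.
Given what's placed, R1C2 must be 4 to fit the 13 across and 7 down.
R1C3 = 13 − 4 = 9 completes the 13 across.
R2C1 = 15 − 8 = 7 completes the 15 across.
R3C1 = 16 − 7 = 9 completes the 16 down.
R3C2 = 10 − 9 = 1 completes the 10 across.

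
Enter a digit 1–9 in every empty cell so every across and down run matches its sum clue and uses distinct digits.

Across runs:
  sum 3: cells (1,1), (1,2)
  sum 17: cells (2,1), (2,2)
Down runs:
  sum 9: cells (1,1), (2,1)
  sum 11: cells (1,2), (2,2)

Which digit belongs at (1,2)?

3 in 2 cells must be {1,2}; 17 in 2 cells must be {8,9}.
The 3 across and the 11 down share only 2, so (1,2) = 2.
The 17 across and the 9 down share only 8, so (2,1) = 8.
(2,2) = 17 − 8 = 9 completes the 17 across.
(1,1) = 3 − 2 = 1 completes the 3 across.

2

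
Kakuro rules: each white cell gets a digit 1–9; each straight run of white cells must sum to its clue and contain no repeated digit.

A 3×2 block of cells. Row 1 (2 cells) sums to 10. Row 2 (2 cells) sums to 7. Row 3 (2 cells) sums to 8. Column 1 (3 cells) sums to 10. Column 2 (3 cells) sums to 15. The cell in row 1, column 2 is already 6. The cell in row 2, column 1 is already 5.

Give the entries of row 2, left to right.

(1,1) = 10 − 6 = 4 completes the 10 across.
(2,2) = 7 − 5 = 2 completes the 7 across.
(3,1) = 10 − 9 = 1 completes the 10 down.
(3,2) = 8 − 1 = 7 completes the 8 across.

5 2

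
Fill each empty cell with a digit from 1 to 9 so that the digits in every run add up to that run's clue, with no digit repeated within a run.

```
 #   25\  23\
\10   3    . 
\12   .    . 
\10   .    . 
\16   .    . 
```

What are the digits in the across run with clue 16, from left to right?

7 9

16 in 2 cells must be {7,9}.
R1C2 = 10 − 3 = 7 completes the 10 across.
R4C2 = 9: the only remaining digit allowed by both the 16 across and the 23 down.
R4C1 = 16 − 9 = 7 completes the 16 across.
Given what's placed, R2C1 must be 9 to fit the 12 across and 25 down.
R2C2 = 12 − 9 = 3 completes the 12 across.
R3C1 = 25 − 19 = 6 completes the 25 down.
R3C2 = 10 − 6 = 4 completes the 10 across.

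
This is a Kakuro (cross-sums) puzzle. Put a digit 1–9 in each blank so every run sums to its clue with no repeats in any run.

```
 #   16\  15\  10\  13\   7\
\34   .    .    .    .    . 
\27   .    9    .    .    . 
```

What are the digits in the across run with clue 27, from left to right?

7 9 2 6 3

34 in 5 cells must be {4,6,7,8,9}; 16 in 2 cells must be {7,9}.
R1C2 = 15 − 9 = 6 completes the 15 down.
Given what's placed, R1C5 must be 4 to fit the 34 across and 7 down.
R2C1 = 7: the only remaining digit allowed by both the 27 across and the 16 down.
R2C5 = 7 − 4 = 3 completes the 7 down.
R1C1 = 16 − 7 = 9 completes the 16 down.
Given what's placed, R2C4 must be 6 to fit the 27 across and 13 down.
R1C4 = 13 − 6 = 7 completes the 13 down.
R2C3 = 27 − 25 = 2 completes the 27 across.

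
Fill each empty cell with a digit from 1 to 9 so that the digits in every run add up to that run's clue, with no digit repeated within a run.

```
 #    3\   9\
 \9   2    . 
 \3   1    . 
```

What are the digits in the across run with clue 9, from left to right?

2 7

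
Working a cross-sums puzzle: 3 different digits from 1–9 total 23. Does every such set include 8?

The only way to make 23 from 3 distinct digits is {6,8,9}, which contains 8.

Yes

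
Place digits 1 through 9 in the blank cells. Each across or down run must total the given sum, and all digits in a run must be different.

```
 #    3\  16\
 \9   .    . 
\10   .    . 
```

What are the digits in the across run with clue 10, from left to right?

1 9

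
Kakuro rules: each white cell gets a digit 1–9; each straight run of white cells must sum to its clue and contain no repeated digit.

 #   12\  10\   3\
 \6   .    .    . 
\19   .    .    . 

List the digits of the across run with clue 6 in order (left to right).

3 2 1

6 in 3 cells must be {1,2,3}; 3 in 2 cells must be {1,2}.
The 6 across and the 12 down share only 3, so R1C1 = 3.
R2C1 = 12 − 3 = 9 completes the 12 down.
Given what's placed, R2C3 must be 2 to fit the 19 across and 3 down.
R1C3 = 3 − 2 = 1 completes the 3 down.
R2C2 = 19 − 11 = 8 completes the 19 across.
R1C2 = 6 − 4 = 2 completes the 6 across.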